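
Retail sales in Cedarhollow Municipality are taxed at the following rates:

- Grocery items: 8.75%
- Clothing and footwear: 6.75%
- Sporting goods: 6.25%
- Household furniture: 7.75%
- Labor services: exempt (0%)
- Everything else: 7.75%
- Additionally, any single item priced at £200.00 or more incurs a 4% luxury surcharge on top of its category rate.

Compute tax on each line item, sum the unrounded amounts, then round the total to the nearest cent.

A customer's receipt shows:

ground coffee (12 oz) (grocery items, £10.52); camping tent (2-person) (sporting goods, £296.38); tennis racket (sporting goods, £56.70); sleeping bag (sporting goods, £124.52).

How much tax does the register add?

£42.63

Ground coffee (12 oz) £10.52: grocery items → 8.75% → £0.9205
Camping tent (2-person) £296.38: sporting goods → 6.25% + 4% surcharge = 10.25% → £30.37895
Tennis racket £56.70: sporting goods → 6.25% → £3.54375
Sleeping bag £124.52: sporting goods → 6.25% → £7.7825
Unrounded tax sum = £42.6257 → £42.63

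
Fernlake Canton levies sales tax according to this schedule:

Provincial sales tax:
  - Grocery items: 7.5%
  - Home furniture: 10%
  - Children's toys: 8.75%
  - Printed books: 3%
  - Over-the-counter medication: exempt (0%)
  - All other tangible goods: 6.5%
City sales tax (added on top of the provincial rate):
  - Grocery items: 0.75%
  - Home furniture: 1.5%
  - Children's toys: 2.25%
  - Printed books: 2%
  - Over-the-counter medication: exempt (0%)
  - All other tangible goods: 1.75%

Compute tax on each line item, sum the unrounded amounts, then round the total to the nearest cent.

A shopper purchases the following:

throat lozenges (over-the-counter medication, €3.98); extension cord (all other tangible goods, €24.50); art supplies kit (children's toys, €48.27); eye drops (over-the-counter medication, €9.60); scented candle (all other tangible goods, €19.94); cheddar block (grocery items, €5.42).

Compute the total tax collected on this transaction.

Throat lozenges €3.98: over-the-counter medication → 0% + 0% city = 0% → €0.00
Extension cord €24.50: all other tangible goods → 6.5% + 1.75% city = 8.25% → €2.02125
Art supplies kit €48.27: children's toys → 8.75% + 2.25% city = 11% → €5.3097
Eye drops €9.60: over-the-counter medication → 0% + 0% city = 0% → €0.00
Scented candle €19.94: all other tangible goods → 6.5% + 1.75% city = 8.25% → €1.64505
Cheddar block €5.42: grocery items → 7.5% + 0.75% city = 8.25% → €0.44715
Unrounded tax sum = €9.42315 → €9.42

€9.42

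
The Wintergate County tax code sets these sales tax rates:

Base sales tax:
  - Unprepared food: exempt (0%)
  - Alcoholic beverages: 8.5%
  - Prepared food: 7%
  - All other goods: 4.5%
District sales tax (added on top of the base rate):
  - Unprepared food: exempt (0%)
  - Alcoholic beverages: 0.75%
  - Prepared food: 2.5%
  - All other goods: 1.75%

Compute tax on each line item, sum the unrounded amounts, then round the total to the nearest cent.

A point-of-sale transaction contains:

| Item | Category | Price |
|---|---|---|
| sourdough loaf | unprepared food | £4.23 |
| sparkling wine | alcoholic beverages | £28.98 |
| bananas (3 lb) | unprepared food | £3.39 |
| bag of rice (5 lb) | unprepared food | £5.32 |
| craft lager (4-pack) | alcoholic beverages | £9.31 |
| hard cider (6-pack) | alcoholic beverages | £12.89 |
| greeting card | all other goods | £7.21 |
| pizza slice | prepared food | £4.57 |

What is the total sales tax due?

£5.62

Sourdough loaf £4.23: unprepared food → 0% + 0% district = 0% → £0.00
Sparkling wine £28.98: alcoholic beverages → 8.5% + 0.75% district = 9.25% → £2.68065
Bananas (3 lb) £3.39: unprepared food → 0% + 0% district = 0% → £0.00
Bag of rice (5 lb) £5.32: unprepared food → 0% + 0% district = 0% → £0.00
Craft lager (4-pack) £9.31: alcoholic beverages → 8.5% + 0.75% district = 9.25% → £0.861175
Hard cider (6-pack) £12.89: alcoholic beverages → 8.5% + 0.75% district = 9.25% → £1.192325
Greeting card £7.21: all other goods → 4.5% + 1.75% district = 6.25% → £0.450625
Pizza slice £4.57: prepared food → 7% + 2.5% district = 9.5% → £0.43415
Unrounded tax sum = £5.618925 → £5.62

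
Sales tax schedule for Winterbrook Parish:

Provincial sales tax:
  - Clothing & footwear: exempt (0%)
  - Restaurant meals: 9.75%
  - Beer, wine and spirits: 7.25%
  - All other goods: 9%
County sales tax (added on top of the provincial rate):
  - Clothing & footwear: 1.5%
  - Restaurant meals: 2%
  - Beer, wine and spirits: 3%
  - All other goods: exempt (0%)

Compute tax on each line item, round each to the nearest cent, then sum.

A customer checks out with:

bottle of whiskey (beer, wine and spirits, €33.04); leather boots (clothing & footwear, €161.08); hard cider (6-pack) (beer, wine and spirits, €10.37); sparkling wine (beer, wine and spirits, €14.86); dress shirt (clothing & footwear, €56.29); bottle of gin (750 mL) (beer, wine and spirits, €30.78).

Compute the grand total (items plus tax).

Bottle of whiskey €33.04: beer, wine and spirits → 7.25% + 3% county = 10.25% → €3.39
Leather boots €161.08: clothing & footwear → 0% + 1.5% county = 1.5% → €2.42
Hard cider (6-pack) €10.37: beer, wine and spirits → 7.25% + 3% county = 10.25% → €1.06
Sparkling wine €14.86: beer, wine and spirits → 7.25% + 3% county = 10.25% → €1.52
Dress shirt €56.29: clothing & footwear → 0% + 1.5% county = 1.5% → €0.84
Bottle of gin (750 mL) €30.78: beer, wine and spirits → 7.25% + 3% county = 10.25% → €3.15
Subtotal = €306.42; tax = €12.38; total due = €318.80

€318.80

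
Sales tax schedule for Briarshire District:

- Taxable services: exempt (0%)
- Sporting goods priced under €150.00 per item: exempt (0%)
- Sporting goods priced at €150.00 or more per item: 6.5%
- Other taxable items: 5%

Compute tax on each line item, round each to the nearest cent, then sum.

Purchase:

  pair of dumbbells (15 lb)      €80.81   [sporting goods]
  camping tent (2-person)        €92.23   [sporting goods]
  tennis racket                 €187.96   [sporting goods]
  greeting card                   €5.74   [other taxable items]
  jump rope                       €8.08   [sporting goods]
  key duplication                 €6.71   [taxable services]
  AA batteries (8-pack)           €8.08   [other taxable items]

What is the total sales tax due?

Pair of dumbbells (15 lb) €80.81: sporting goods, under €150.00 → 0% → €0.00
Camping tent (2-person) €92.23: sporting goods, under €150.00 → 0% → €0.00
Tennis racket €187.96: sporting goods, €150.00 or more → 6.5% → €12.22
Greeting card €5.74: other taxable items → 5% → €0.29
Jump rope €8.08: sporting goods, under €150.00 → 0% → €0.00
Key duplication €6.71: taxable services → 0% → €0.00
AA batteries (8-pack) €8.08: other taxable items → 5% → €0.40
Total tax = €12.22 + €0.29 + €0.40 = €12.91

€12.91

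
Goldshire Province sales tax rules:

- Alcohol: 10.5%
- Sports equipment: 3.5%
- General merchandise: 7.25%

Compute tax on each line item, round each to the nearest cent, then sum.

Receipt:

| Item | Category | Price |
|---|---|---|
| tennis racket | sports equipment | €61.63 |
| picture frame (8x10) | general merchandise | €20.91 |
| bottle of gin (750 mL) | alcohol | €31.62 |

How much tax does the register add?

€7.00

Tennis racket €61.63: sports equipment → 3.5% → €2.16
Picture frame (8x10) €20.91: general merchandise → 7.25% → €1.52
Bottle of gin (750 mL) €31.62: alcohol → 10.5% → €3.32
Total tax = €2.16 + €1.52 + €3.32 = €7.00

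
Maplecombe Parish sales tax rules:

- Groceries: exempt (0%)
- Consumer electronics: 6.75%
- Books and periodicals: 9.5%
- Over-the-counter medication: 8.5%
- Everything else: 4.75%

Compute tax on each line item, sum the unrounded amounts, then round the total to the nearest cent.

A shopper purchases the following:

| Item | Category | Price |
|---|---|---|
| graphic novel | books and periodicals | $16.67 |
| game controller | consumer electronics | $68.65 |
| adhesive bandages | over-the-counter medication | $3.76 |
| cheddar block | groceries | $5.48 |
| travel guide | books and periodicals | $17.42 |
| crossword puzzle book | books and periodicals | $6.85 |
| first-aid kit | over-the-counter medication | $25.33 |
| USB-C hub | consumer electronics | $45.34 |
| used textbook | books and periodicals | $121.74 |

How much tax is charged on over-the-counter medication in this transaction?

Adhesive bandages $3.76: over-the-counter medication → 8.5% → $0.3196
First-aid kit $25.33: over-the-counter medication → 8.5% → $2.15305
Tax on over-the-counter medication: unrounded sum = $2.47265 → $2.47

$2.47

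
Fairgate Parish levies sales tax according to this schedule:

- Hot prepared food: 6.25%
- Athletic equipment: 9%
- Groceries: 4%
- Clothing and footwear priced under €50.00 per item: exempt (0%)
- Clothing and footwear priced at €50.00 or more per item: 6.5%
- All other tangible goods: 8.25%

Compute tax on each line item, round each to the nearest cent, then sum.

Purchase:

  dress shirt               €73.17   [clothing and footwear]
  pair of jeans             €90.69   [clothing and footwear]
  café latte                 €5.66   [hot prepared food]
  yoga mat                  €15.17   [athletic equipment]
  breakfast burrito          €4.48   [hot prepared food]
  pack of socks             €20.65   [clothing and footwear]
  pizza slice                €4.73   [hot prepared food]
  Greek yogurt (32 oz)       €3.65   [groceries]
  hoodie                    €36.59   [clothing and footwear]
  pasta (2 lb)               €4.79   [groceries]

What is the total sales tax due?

€13.29

Dress shirt €73.17: clothing and footwear, €50.00 or more → 6.5% → €4.76
Pair of jeans €90.69: clothing and footwear, €50.00 or more → 6.5% → €5.89
Café latte €5.66: hot prepared food → 6.25% → €0.35
Yoga mat €15.17: athletic equipment → 9% → €1.37
Breakfast burrito €4.48: hot prepared food → 6.25% → €0.28
Pack of socks €20.65: clothing and footwear, under €50.00 → 0% → €0.00
Pizza slice €4.73: hot prepared food → 6.25% → €0.30
Greek yogurt (32 oz) €3.65: groceries → 4% → €0.15
Hoodie €36.59: clothing and footwear, under €50.00 → 0% → €0.00
Pasta (2 lb) €4.79: groceries → 4% → €0.19
Total tax = €4.76 + €5.89 + €0.35 + €1.37 + €0.28 + €0.30 + €0.15 + €0.19 = €13.29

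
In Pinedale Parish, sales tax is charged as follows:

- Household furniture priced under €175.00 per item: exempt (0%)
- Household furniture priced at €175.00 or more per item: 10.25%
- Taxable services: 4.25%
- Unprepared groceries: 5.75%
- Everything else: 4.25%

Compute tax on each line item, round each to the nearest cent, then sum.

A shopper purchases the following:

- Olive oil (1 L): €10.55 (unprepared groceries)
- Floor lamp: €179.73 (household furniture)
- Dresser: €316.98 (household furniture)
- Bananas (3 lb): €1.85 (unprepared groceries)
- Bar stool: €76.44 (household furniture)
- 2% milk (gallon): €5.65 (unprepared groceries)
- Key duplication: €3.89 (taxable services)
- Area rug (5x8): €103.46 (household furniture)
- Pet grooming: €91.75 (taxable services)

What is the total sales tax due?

€56.02

Olive oil (1 L) €10.55: unprepared groceries → 5.75% → €0.61
Floor lamp €179.73: household furniture, €175.00 or more → 10.25% → €18.42
Dresser €316.98: household furniture, €175.00 or more → 10.25% → €32.49
Bananas (3 lb) €1.85: unprepared groceries → 5.75% → €0.11
Bar stool €76.44: household furniture, under €175.00 → 0% → €0.00
2% milk (gallon) €5.65: unprepared groceries → 5.75% → €0.32
Key duplication €3.89: taxable services → 4.25% → €0.17
Area rug (5x8) €103.46: household furniture, under €175.00 → 0% → €0.00
Pet grooming €91.75: taxable services → 4.25% → €3.90
Total tax = €0.61 + €18.42 + €32.49 + €0.11 + €0.32 + €0.17 + €3.90 = €56.02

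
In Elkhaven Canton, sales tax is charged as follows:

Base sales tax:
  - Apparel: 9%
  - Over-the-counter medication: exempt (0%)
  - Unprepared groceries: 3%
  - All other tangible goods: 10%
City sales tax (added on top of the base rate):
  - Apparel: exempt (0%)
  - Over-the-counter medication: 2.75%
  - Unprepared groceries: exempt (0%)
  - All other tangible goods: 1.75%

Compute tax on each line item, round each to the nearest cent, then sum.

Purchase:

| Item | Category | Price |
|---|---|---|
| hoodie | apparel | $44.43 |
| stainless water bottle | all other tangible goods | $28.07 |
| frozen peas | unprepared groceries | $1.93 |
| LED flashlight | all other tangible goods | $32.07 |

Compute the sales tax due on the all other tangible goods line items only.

$7.07

Stainless water bottle $28.07: all other tangible goods → 10% + 1.75% city = 11.75% → $3.30
LED flashlight $32.07: all other tangible goods → 10% + 1.75% city = 11.75% → $3.77
Tax on all other tangible goods = $3.30 + $3.77 = $7.07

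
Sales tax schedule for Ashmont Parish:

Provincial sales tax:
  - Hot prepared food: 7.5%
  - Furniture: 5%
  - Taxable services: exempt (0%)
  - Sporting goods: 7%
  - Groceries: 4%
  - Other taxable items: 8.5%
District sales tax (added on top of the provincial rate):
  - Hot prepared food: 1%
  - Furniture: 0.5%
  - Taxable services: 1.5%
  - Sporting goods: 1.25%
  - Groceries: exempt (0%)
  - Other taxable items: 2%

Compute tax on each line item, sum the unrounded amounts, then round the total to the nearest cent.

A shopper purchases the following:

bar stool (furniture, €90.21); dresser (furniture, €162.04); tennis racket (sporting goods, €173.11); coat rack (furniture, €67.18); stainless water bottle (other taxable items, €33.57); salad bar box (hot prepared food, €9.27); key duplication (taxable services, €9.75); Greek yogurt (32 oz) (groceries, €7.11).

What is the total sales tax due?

€36.59

Bar stool €90.21: furniture → 5% + 0.5% district = 5.5% → €4.96155
Dresser €162.04: furniture → 5% + 0.5% district = 5.5% → €8.9122
Tennis racket €173.11: sporting goods → 7% + 1.25% district = 8.25% → €14.281575
Coat rack €67.18: furniture → 5% + 0.5% district = 5.5% → €3.6949
Stainless water bottle €33.57: other taxable items → 8.5% + 2% district = 10.5% → €3.52485
Salad bar box €9.27: hot prepared food → 7.5% + 1% district = 8.5% → €0.78795
Key duplication €9.75: taxable services → 0% + 1.5% district = 1.5% → €0.14625
Greek yogurt (32 oz) €7.11: groceries → 4% + 0% district = 4% → €0.2844
Unrounded tax sum = €36.593675 → €36.59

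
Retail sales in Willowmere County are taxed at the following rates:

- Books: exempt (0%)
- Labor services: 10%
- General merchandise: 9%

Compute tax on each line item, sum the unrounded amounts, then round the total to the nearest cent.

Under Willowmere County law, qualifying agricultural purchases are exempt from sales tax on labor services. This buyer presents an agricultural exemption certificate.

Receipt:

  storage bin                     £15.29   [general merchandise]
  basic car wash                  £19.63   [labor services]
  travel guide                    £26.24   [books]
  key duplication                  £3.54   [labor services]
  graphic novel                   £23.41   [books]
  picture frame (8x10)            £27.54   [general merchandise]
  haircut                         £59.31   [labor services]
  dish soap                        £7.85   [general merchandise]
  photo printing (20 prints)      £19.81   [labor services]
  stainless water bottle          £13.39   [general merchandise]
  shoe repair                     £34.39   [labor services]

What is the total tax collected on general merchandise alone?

Storage bin £15.29: general merchandise → 9% → £1.3761
Picture frame (8x10) £27.54: general merchandise → 9% → £2.4786
Dish soap £7.85: general merchandise → 9% → £0.7065
Stainless water bottle £13.39: general merchandise → 9% → £1.2051
Tax on general merchandise: unrounded sum = £5.7663 → £5.77

£5.77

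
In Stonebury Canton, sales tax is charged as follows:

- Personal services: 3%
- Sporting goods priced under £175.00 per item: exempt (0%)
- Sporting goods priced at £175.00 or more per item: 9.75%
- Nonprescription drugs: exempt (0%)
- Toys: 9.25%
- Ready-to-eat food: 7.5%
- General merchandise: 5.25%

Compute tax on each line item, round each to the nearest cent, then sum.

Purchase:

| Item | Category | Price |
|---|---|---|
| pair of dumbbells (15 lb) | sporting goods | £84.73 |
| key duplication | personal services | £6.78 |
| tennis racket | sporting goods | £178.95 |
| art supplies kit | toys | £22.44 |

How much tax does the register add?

£19.73

Pair of dumbbells (15 lb) £84.73: sporting goods, under £175.00 → 0% → £0.00
Key duplication £6.78: personal services → 3% → £0.20
Tennis racket £178.95: sporting goods, £175.00 or more → 9.75% → £17.45
Art supplies kit £22.44: toys → 9.25% → £2.08
Total tax = £0.20 + £17.45 + £2.08 = £19.73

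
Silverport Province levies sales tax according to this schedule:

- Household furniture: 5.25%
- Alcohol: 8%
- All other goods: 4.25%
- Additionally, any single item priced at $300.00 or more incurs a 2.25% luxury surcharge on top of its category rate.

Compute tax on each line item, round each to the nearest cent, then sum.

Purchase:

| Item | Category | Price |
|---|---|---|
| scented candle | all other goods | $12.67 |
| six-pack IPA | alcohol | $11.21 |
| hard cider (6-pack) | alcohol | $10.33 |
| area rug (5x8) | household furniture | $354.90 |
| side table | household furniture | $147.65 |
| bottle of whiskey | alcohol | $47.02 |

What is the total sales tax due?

$40.40

Scented candle $12.67: all other goods → 4.25% → $0.54
Six-pack IPA $11.21: alcohol → 8% → $0.90
Hard cider (6-pack) $10.33: alcohol → 8% → $0.83
Area rug (5x8) $354.90: household furniture → 5.25% + 2.25% surcharge = 7.5% → $26.62
Side table $147.65: household furniture → 5.25% → $7.75
Bottle of whiskey $47.02: alcohol → 8% → $3.76
Total tax = $0.54 + $0.90 + $0.83 + $26.62 + $7.75 + $3.76 = $40.40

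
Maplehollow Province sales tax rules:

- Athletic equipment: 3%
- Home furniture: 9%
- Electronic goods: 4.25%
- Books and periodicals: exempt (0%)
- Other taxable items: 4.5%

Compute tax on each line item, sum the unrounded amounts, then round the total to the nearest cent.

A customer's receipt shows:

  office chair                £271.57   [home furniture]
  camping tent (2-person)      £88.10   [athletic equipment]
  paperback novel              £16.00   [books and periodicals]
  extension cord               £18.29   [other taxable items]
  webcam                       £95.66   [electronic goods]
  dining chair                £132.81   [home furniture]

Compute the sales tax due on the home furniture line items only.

Office chair £271.57: home furniture → 9% → £24.4413
Dining chair £132.81: home furniture → 9% → £11.9529
Tax on home furniture: unrounded sum = £36.3942 → £36.39

£36.39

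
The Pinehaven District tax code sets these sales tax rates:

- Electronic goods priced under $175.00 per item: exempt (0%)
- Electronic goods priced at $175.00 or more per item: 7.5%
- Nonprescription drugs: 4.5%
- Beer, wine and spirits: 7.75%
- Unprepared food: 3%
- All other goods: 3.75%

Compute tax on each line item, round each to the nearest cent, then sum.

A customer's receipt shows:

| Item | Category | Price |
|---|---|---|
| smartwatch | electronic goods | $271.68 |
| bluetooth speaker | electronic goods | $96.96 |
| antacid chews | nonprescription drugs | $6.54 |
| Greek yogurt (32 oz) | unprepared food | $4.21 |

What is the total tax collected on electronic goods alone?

$20.38

Smartwatch $271.68: electronic goods, $175.00 or more → 7.5% → $20.38
Bluetooth speaker $96.96: electronic goods, under $175.00 → 0% → $0.00
Tax on electronic goods = $20.38 + $0.00 = $20.38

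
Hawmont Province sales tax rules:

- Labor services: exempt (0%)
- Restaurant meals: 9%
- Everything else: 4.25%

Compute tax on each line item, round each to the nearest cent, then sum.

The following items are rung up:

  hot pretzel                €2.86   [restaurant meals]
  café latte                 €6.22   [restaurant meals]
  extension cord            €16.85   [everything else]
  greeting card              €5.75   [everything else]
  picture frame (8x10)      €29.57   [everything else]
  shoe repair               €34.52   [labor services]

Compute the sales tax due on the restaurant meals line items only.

Hot pretzel €2.86: restaurant meals → 9% → €0.26
Café latte €6.22: restaurant meals → 9% → €0.56
Tax on restaurant meals = €0.26 + €0.56 = €0.82

€0.82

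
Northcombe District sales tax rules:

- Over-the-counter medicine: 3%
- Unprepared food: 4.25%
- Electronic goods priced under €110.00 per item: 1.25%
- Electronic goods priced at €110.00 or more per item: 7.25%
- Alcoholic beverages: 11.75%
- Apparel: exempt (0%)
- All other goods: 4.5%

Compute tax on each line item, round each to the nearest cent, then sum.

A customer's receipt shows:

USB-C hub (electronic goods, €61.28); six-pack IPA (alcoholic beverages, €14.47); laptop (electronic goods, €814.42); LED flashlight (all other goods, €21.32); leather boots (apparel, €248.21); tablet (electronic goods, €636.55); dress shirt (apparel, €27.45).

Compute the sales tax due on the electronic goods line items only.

€105.97

USB-C hub €61.28: electronic goods, under €110.00 → 1.25% → €0.77
Laptop €814.42: electronic goods, €110.00 or more → 7.25% → €59.05
Tablet €636.55: electronic goods, €110.00 or more → 7.25% → €46.15
Tax on electronic goods = €0.77 + €59.05 + €46.15 = €105.97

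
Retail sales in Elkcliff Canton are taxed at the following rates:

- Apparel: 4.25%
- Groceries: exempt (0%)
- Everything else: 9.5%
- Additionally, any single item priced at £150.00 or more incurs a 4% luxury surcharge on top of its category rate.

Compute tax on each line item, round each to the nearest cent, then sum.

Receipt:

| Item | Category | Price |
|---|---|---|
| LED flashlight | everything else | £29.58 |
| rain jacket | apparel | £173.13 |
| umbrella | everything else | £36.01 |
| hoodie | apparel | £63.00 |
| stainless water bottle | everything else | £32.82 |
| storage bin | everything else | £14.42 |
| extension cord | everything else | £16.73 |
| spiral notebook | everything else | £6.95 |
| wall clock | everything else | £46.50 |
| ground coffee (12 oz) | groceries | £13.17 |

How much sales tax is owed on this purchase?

LED flashlight £29.58: everything else → 9.5% → £2.81
Rain jacket £173.13: apparel → 4.25% + 4% surcharge = 8.25% → £14.28
Umbrella £36.01: everything else → 9.5% → £3.42
Hoodie £63.00: apparel → 4.25% → £2.68
Stainless water bottle £32.82: everything else → 9.5% → £3.12
Storage bin £14.42: everything else → 9.5% → £1.37
Extension cord £16.73: everything else → 9.5% → £1.59
Spiral notebook £6.95: everything else → 9.5% → £0.66
Wall clock £46.50: everything else → 9.5% → £4.42
Ground coffee (12 oz) £13.17: groceries → 0% → £0.00
Total tax = £2.81 + £14.28 + £3.42 + £2.68 + £3.12 + £1.37 + £1.59 + £0.66 + £4.42 = £34.35

£34.35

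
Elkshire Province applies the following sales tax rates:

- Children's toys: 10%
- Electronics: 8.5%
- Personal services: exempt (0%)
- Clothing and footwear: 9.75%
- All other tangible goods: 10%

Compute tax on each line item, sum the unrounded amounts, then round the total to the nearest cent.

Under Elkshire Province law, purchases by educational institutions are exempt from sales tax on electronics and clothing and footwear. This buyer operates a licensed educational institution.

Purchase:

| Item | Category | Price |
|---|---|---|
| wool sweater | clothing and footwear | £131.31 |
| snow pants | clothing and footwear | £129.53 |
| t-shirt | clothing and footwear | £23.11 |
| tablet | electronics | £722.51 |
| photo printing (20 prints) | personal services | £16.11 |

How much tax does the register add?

Wool sweater £131.31: clothing and footwear, buyer-exempt → 0% → £0.00
Snow pants £129.53: clothing and footwear, buyer-exempt → 0% → £0.00
T-shirt £23.11: clothing and footwear, buyer-exempt → 0% → £0.00
Tablet £722.51: electronics, buyer-exempt → 0% → £0.00
Photo printing (20 prints) £16.11: personal services → 0% → £0.00
Unrounded tax sum = £0.00 → £0.00

£0.00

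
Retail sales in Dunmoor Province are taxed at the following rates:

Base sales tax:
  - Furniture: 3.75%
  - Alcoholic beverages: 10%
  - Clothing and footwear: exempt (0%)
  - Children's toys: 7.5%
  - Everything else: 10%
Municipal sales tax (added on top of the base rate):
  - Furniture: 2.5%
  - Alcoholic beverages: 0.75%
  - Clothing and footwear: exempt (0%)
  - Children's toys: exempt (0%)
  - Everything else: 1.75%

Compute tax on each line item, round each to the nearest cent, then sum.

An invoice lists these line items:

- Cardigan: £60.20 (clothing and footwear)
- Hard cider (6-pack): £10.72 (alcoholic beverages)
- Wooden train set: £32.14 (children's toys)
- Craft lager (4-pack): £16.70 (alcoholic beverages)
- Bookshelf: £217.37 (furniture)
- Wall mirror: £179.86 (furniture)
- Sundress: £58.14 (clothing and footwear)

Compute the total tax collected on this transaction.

Cardigan £60.20: clothing and footwear → 0% + 0% municipal = 0% → £0.00
Hard cider (6-pack) £10.72: alcoholic beverages → 10% + 0.75% municipal = 10.75% → £1.15
Wooden train set £32.14: children's toys → 7.5% + 0% municipal = 7.5% → £2.41
Craft lager (4-pack) £16.70: alcoholic beverages → 10% + 0.75% municipal = 10.75% → £1.80
Bookshelf £217.37: furniture → 3.75% + 2.5% municipal = 6.25% → £13.59
Wall mirror £179.86: furniture → 3.75% + 2.5% municipal = 6.25% → £11.24
Sundress £58.14: clothing and footwear → 0% + 0% municipal = 0% → £0.00
Total tax = £1.15 + £2.41 + £1.80 + £13.59 + £11.24 = £30.19

£30.19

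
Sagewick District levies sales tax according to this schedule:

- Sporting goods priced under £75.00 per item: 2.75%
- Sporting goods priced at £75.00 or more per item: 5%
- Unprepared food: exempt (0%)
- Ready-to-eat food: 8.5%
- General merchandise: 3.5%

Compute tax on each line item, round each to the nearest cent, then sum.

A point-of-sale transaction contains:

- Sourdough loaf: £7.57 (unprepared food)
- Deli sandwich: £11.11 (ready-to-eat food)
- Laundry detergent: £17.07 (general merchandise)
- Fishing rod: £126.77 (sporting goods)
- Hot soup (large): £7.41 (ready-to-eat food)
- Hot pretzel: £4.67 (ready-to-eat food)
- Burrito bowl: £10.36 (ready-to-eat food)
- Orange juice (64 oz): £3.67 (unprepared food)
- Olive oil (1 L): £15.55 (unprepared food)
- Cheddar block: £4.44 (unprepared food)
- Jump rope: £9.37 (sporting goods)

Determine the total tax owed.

£10.05

Sourdough loaf £7.57: unprepared food → 0% → £0.00
Deli sandwich £11.11: ready-to-eat food → 8.5% → £0.94
Laundry detergent £17.07: general merchandise → 3.5% → £0.60
Fishing rod £126.77: sporting goods, £75.00 or more → 5% → £6.34
Hot soup (large) £7.41: ready-to-eat food → 8.5% → £0.63
Hot pretzel £4.67: ready-to-eat food → 8.5% → £0.40
Burrito bowl £10.36: ready-to-eat food → 8.5% → £0.88
Orange juice (64 oz) £3.67: unprepared food → 0% → £0.00
Olive oil (1 L) £15.55: unprepared food → 0% → £0.00
Cheddar block £4.44: unprepared food → 0% → £0.00
Jump rope £9.37: sporting goods, under £75.00 → 2.75% → £0.26
Total tax = £0.94 + £0.60 + £6.34 + £0.63 + £0.40 + £0.88 + £0.26 = £10.05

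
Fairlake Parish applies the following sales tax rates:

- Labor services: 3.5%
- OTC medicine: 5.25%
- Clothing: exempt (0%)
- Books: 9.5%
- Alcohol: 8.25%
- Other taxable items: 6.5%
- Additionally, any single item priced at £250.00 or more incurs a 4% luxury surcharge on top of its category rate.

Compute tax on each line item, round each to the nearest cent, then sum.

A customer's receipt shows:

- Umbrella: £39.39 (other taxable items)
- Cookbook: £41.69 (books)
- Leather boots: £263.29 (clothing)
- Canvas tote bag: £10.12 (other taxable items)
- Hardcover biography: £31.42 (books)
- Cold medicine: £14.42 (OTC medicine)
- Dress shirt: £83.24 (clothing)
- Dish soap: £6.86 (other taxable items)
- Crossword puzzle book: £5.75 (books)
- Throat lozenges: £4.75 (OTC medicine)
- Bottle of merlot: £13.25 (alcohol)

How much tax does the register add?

Umbrella £39.39: other taxable items → 6.5% → £2.56
Cookbook £41.69: books → 9.5% → £3.96
Leather boots £263.29: clothing → 0% + 4% surcharge = 4% → £10.53
Canvas tote bag £10.12: other taxable items → 6.5% → £0.66
Hardcover biography £31.42: books → 9.5% → £2.98
Cold medicine £14.42: OTC medicine → 5.25% → £0.76
Dress shirt £83.24: clothing → 0% → £0.00
Dish soap £6.86: other taxable items → 6.5% → £0.45
Crossword puzzle book £5.75: books → 9.5% → £0.55
Throat lozenges £4.75: OTC medicine → 5.25% → £0.25
Bottle of merlot £13.25: alcohol → 8.25% → £1.09
Total tax = £2.56 + £3.96 + £10.53 + £0.66 + £2.98 + £0.76 + £0.45 + £0.55 + £0.25 + £1.09 = £23.79

£23.79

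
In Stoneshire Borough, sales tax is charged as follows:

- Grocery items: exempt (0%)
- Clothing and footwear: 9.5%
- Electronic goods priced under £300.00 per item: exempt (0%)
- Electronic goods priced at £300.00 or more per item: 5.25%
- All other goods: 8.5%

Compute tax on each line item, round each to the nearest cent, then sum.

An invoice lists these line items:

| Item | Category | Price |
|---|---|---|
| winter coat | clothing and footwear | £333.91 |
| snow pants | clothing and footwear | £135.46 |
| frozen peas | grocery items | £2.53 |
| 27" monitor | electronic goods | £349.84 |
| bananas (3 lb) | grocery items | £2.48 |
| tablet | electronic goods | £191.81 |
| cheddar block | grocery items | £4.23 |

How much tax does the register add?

£62.96

Winter coat £333.91: clothing and footwear → 9.5% → £31.72
Snow pants £135.46: clothing and footwear → 9.5% → £12.87
Frozen peas £2.53: grocery items → 0% → £0.00
27" monitor £349.84: electronic goods, £300.00 or more → 5.25% → £18.37
Bananas (3 lb) £2.48: grocery items → 0% → £0.00
Tablet £191.81: electronic goods, under £300.00 → 0% → £0.00
Cheddar block £4.23: grocery items → 0% → £0.00
Total tax = £31.72 + £12.87 + £18.37 = £62.96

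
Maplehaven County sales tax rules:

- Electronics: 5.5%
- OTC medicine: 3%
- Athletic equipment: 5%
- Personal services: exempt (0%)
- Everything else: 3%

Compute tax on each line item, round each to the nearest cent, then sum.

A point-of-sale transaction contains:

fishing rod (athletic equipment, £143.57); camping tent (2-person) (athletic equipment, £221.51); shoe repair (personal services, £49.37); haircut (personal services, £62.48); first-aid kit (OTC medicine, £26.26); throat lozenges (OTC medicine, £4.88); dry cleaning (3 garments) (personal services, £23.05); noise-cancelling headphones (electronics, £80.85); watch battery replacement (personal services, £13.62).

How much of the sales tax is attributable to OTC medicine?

£0.94

First-aid kit £26.26: OTC medicine → 3% → £0.79
Throat lozenges £4.88: OTC medicine → 3% → £0.15
Tax on OTC medicine = £0.79 + £0.15 = £0.94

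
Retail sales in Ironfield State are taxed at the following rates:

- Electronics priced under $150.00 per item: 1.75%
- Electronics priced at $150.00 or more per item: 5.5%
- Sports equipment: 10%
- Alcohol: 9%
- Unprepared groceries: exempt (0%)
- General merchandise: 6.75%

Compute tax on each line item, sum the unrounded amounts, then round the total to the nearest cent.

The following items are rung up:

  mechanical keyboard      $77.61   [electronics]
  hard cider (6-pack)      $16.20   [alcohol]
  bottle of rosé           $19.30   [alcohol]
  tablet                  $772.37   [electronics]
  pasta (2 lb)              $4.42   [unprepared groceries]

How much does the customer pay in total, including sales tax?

Mechanical keyboard $77.61: electronics, under $150.00 → 1.75% → $1.358175
Hard cider (6-pack) $16.20: alcohol → 9% → $1.458
Bottle of rosé $19.30: alcohol → 9% → $1.737
Tablet $772.37: electronics, $150.00 or more → 5.5% → $42.48035
Pasta (2 lb) $4.42: unprepared groceries → 0% → $0.00
Subtotal = $889.90; unrounded tax = $47.033525 → $47.03; total due = $936.93

$936.93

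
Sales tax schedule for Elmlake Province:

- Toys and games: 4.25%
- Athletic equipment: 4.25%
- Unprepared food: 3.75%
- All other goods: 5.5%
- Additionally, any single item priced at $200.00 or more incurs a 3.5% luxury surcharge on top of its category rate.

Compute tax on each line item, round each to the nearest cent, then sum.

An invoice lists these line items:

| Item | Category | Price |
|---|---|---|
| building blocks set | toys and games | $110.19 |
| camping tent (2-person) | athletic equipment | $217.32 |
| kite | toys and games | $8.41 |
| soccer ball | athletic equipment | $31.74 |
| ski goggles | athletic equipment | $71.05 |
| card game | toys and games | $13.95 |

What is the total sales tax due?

$26.84

Building blocks set $110.19: toys and games → 4.25% → $4.68
Camping tent (2-person) $217.32: athletic equipment → 4.25% + 3.5% surcharge = 7.75% → $16.84
Kite $8.41: toys and games → 4.25% → $0.36
Soccer ball $31.74: athletic equipment → 4.25% → $1.35
Ski goggles $71.05: athletic equipment → 4.25% → $3.02
Card game $13.95: toys and games → 4.25% → $0.59
Total tax = $4.68 + $16.84 + $0.36 + $1.35 + $3.02 + $0.59 = $26.84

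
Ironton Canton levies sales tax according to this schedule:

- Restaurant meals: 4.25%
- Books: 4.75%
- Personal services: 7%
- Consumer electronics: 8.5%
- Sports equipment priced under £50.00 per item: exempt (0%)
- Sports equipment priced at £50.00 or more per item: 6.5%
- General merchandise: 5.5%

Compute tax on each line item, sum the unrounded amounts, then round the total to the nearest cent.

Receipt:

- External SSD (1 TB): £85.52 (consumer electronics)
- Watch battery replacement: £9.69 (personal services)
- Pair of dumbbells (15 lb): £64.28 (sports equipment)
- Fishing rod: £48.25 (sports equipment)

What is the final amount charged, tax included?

£219.87

External SSD (1 TB) £85.52: consumer electronics → 8.5% → £7.2692
Watch battery replacement £9.69: personal services → 7% → £0.6783
Pair of dumbbells (15 lb) £64.28: sports equipment, £50.00 or more → 6.5% → £4.1782
Fishing rod £48.25: sports equipment, under £50.00 → 0% → £0.00
Subtotal = £207.74; unrounded tax = £12.1257 → £12.13; total due = £219.87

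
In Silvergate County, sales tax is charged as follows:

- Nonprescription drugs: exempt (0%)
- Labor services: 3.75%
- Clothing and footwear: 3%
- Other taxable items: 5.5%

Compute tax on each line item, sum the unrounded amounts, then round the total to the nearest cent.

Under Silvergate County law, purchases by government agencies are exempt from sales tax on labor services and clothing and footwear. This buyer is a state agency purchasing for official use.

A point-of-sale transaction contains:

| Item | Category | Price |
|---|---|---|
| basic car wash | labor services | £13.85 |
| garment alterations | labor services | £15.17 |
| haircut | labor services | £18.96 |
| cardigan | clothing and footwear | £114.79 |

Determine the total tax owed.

£0.00

Basic car wash £13.85: labor services, buyer-exempt → 0% → £0.00
Garment alterations £15.17: labor services, buyer-exempt → 0% → £0.00
Haircut £18.96: labor services, buyer-exempt → 0% → £0.00
Cardigan £114.79: clothing and footwear, buyer-exempt → 0% → £0.00
Unrounded tax sum = £0.00 → £0.00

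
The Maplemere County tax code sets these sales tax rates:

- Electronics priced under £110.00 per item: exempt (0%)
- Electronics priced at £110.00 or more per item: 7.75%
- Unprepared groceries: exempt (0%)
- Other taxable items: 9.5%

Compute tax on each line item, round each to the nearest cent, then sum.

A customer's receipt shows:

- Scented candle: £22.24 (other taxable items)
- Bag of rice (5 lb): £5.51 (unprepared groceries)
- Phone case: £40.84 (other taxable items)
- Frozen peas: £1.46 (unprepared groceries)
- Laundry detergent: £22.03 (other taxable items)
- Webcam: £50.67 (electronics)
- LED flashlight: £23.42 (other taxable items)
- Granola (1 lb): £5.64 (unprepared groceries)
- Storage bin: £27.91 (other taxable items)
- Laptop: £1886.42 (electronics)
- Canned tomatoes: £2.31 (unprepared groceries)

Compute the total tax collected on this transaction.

Scented candle £22.24: other taxable items → 9.5% → £2.11
Bag of rice (5 lb) £5.51: unprepared groceries → 0% → £0.00
Phone case £40.84: other taxable items → 9.5% → £3.88
Frozen peas £1.46: unprepared groceries → 0% → £0.00
Laundry detergent £22.03: other taxable items → 9.5% → £2.09
Webcam £50.67: electronics, under £110.00 → 0% → £0.00
LED flashlight £23.42: other taxable items → 9.5% → £2.22
Granola (1 lb) £5.64: unprepared groceries → 0% → £0.00
Storage bin £27.91: other taxable items → 9.5% → £2.65
Laptop £1886.42: electronics, £110.00 or more → 7.75% → £146.20
Canned tomatoes £2.31: unprepared groceries → 0% → £0.00
Total tax = £2.11 + £3.88 + £2.09 + £2.22 + £2.65 + £146.20 = £159.15

£159.15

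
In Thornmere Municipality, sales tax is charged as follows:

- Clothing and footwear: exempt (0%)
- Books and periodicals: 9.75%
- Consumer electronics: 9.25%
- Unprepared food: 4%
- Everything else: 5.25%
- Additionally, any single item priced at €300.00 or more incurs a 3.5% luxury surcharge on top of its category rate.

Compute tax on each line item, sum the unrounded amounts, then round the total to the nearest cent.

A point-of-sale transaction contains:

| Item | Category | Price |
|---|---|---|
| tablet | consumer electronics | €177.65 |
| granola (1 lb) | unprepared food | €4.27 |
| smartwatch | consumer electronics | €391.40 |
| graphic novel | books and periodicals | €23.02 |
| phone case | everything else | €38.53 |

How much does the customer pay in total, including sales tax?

Tablet €177.65: consumer electronics → 9.25% → €16.432625
Granola (1 lb) €4.27: unprepared food → 4% → €0.1708
Smartwatch €391.40: consumer electronics → 9.25% + 3.5% surcharge = 12.75% → €49.9035
Graphic novel €23.02: books and periodicals → 9.75% → €2.24445
Phone case €38.53: everything else → 5.25% → €2.022825
Subtotal = €634.87; unrounded tax = €70.7742 → €70.77; total due = €705.64

€705.64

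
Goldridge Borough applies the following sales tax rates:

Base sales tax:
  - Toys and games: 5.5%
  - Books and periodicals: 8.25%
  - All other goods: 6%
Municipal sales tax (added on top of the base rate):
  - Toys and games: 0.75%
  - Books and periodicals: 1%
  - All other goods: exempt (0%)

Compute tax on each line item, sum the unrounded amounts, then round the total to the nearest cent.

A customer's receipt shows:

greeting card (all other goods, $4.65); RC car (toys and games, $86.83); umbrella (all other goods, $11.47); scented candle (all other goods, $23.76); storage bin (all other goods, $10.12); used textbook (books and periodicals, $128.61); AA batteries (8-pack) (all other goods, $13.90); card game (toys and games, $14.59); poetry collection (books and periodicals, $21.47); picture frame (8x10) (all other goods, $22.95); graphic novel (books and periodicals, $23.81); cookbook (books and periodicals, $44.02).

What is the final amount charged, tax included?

$437.89

Greeting card $4.65: all other goods → 6% + 0% municipal = 6% → $0.279
RC car $86.83: toys and games → 5.5% + 0.75% municipal = 6.25% → $5.426875
Umbrella $11.47: all other goods → 6% + 0% municipal = 6% → $0.6882
Scented candle $23.76: all other goods → 6% + 0% municipal = 6% → $1.4256
Storage bin $10.12: all other goods → 6% + 0% municipal = 6% → $0.6072
Used textbook $128.61: books and periodicals → 8.25% + 1% municipal = 9.25% → $11.896425
AA batteries (8-pack) $13.90: all other goods → 6% + 0% municipal = 6% → $0.834
Card game $14.59: toys and games → 5.5% + 0.75% municipal = 6.25% → $0.911875
Poetry collection $21.47: books and periodicals → 8.25% + 1% municipal = 9.25% → $1.985975
Picture frame (8x10) $22.95: all other goods → 6% + 0% municipal = 6% → $1.377
Graphic novel $23.81: books and periodicals → 8.25% + 1% municipal = 9.25% → $2.202425
Cookbook $44.02: books and periodicals → 8.25% + 1% municipal = 9.25% → $4.07185
Subtotal = $406.18; unrounded tax = $31.706425 → $31.71; total due = $437.89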